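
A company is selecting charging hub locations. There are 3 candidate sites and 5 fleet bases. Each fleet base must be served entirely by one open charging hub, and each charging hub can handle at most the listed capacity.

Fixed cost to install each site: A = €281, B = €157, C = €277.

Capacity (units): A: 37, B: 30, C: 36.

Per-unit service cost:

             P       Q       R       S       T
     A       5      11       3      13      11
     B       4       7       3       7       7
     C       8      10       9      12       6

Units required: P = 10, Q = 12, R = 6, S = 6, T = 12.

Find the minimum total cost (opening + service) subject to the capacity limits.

Open {A, B}: P→A 5·10=50, Q→B 7·12=84, R→A 3·6=18, S→B 7·6=42, T→B 7·12=84.
Loads: A carries 16/37, B carries 30/30. Service 278; fixed 438; total 716.
Next best feasible plan costs 720.

Minimum total cost: 716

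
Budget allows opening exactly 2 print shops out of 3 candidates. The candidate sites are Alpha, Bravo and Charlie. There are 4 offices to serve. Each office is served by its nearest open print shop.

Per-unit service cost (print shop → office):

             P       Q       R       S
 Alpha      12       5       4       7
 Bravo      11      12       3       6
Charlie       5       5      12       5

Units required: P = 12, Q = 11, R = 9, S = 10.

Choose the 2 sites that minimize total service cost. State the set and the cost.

Choose Bravo and Charlie; total service cost 192.

With exactly 2 open, each office uses its cheapest among the chosen.
{Bravo, Charlie}: P→Charlie 5·12=60, Q→Charlie 5·11=55, R→Bravo 3·9=27, S→Charlie 5·10=50. Service cost 192.
{Alpha, Charlie}: service cost 201
{Alpha, Bravo}: service cost 274
Among all 3 size-2 choices, {Bravo, Charlie} is lowest.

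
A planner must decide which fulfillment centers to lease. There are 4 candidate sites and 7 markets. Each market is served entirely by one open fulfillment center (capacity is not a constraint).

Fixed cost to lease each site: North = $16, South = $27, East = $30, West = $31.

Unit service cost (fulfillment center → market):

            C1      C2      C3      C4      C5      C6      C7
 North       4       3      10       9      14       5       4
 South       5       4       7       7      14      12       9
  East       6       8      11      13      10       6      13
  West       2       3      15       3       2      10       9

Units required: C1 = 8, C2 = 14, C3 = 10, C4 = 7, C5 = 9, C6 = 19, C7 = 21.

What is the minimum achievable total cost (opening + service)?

Minimum total cost: 420

For any fixed open set, each market goes to its cheapest open site; total = fixed + service.
{North, South, West}: C1→West 2·8=16, C2→North 3·14=42, C3→South 7·10=70, C4→West 3·7=21, C5→West 2·9=18, C6→North 5·19=95, C7→North 4·21=84. Service 346; fixed 74; total 420.
{North, West}: service 376 + fixed 47 = 423
{North, South, East, West}: service 346 + fixed 104 = 450
{North}: C1→North 4·8=32, C2→North 3·14=42, C3→North 10·10=100, C4→North 9·7=63, C5→North 14·9=126, C6→North 5·19=95, C7→North 4·21=84. Service 542; fixed 16; total 558.
(All 15 nonempty subsets were checked; North, South and West is lowest.)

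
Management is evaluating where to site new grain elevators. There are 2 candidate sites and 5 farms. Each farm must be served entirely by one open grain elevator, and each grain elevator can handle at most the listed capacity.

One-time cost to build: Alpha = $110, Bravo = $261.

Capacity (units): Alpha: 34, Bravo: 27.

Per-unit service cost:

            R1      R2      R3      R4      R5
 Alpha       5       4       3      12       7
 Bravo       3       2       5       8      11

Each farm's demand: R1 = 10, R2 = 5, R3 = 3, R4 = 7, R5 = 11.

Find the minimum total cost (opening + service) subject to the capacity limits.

Minimum total cost: 553

Open {Alpha, Bravo}: R1→Bravo 3·10=30, R2→Bravo 2·5=10, R3→Alpha 3·3=9, R4→Bravo 8·7=56, R5→Alpha 7·11=77.
Loads: Alpha carries 14/34, Bravo carries 22/27. Service 182; fixed 371; total 553.
Next best feasible plan costs 559.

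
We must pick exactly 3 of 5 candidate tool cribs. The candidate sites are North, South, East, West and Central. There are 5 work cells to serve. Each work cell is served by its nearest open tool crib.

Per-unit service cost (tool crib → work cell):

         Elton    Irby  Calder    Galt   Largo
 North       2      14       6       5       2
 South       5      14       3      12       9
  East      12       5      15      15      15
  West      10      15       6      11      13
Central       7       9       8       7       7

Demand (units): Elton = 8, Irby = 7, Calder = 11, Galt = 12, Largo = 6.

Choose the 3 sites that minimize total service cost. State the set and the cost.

With exactly 3 open, each work cell uses its cheapest among the chosen.
{North, South, East}: Elton→North 2·8=16, Irby→East 5·7=35, Calder→South 3·11=33, Galt→North 5·12=60, Largo→North 2·6=12. Service cost 156.
{North, South, Central}: service cost 184
{North, East, West}: service cost 189
Among all 10 size-3 choices, {North, South, East} is lowest.

Choose North, South and East; total service cost 156.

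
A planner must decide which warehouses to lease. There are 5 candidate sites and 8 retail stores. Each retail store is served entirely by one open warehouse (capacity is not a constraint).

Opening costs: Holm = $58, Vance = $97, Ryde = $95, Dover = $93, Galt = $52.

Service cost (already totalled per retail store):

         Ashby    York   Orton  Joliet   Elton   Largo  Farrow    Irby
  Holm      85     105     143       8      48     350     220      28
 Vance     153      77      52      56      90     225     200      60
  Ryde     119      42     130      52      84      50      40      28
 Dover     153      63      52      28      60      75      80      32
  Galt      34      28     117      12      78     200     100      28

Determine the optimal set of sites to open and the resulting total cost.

Open Dover and Galt; minimum total cost 514.

For any fixed open set, each retail store goes to its cheapest open site; total = fixed + service.
{Dover, Galt}: Ashby→Galt 34, York→Galt 28, Orton→Dover 52, Joliet→Galt 12, Elton→Dover 60, Largo→Dover 75, Farrow→Dover 80, Irby→Galt 28. Service 369; fixed 145; total 514.
{Ryde, Galt}: service 387 + fixed 147 = 534
{Ryde, Dover, Galt}: service 304 + fixed 240 = 544
{Holm, Vance, Ryde, Dover, Galt}: service 288 + fixed 395 = 683
No other subset beats 514.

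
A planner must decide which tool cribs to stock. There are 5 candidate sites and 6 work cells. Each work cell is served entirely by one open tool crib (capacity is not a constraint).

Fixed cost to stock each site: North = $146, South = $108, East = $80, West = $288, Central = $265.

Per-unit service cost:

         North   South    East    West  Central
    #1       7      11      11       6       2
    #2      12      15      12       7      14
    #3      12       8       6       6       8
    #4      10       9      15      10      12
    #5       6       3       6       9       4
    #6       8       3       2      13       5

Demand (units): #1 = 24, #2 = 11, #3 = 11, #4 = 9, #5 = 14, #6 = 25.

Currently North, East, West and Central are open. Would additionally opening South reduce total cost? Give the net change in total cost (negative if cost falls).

Current service cost with {North, East, West, Central}: 387.
Adding South: each work cell re-picks its cheapest; new service cost 364, saving 23.
Extra fixed cost: 108. Net change = 108 − 23 = 85.
(Totals: 1166 → 1251.)

No — net change +85 (cost rises by 85).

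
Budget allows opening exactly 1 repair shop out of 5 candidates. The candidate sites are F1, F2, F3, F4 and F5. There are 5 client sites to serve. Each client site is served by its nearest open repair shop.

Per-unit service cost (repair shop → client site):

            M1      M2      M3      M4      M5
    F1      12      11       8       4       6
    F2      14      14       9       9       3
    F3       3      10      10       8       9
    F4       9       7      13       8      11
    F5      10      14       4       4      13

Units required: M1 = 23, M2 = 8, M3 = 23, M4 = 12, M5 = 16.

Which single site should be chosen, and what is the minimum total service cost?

With exactly 1 open, each client site uses its cheapest among the chosen.
{F3}: M1→F3 3·23=69, M2→F3 10·8=80, M3→F3 10·23=230, M4→F3 8·12=96, M5→F3 9·16=144. Service cost 619.
{F5}: service cost 690
{F1}: service cost 692
Among all 5 size-1 choices, {F3} is lowest.

Choose F3 only; total service cost 619.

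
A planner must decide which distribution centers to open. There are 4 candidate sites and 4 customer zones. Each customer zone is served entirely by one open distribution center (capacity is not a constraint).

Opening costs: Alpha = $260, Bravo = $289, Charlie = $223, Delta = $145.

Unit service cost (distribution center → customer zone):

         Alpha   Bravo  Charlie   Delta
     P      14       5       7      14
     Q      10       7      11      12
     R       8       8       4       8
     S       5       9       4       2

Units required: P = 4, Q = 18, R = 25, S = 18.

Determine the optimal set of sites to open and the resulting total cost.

For any fixed open set, each customer zone goes to its cheapest open site; total = fixed + service.
{Charlie}: P→Charlie 7·4=28, Q→Charlie 11·18=198, R→Charlie 4·25=100, S→Charlie 4·18=72. Service 398; fixed 223; total 621.
{Delta}: service 508 + fixed 145 = 653
{Charlie, Delta}: P→Charlie 7·4=28, Q→Charlie 11·18=198, R→Charlie 4·25=100, S→Delta 2·18=36. Service 362; fixed 368; total 730.
{Alpha, Bravo, Charlie, Delta}: P→Bravo 5·4=20, Q→Bravo 7·18=126, R→Charlie 4·25=100, S→Delta 2·18=36. Service 282; fixed 917; total 1199.
(All 15 nonempty subsets were checked; Charlie only is lowest.)

Open Charlie only; minimum total cost 621.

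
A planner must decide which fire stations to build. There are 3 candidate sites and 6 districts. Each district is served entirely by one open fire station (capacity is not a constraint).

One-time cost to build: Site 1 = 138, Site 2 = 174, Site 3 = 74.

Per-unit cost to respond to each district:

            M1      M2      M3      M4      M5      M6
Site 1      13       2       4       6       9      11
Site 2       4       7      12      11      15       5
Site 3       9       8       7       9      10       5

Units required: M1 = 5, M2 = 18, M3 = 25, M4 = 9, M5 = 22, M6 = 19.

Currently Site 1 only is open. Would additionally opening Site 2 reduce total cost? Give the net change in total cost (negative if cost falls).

Current service cost with {Site 1}: 662.
Adding Site 2: each district re-picks its cheapest; new service cost 503, saving 159.
Extra fixed cost: 174. Net change = 174 − 159 = 15.
(Totals: 800 → 815.)

No — net change +15 (cost rises by 15).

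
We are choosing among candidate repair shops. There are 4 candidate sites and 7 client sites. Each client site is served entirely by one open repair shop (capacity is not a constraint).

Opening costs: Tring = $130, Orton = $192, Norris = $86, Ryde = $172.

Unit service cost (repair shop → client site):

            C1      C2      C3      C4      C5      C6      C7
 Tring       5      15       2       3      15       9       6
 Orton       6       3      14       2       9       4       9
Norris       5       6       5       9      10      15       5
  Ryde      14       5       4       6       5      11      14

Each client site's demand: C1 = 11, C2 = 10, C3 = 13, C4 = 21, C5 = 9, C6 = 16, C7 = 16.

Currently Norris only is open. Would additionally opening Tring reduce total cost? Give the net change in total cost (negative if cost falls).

Current service cost with {Norris}: 779.
Adding Tring: each client site re-picks its cheapest; new service cost 518, saving 261.
Extra fixed cost: 130. Net change = 130 − 261 = -131.
(Totals: 865 → 734.)

Yes — net change −131 (cost falls by 131).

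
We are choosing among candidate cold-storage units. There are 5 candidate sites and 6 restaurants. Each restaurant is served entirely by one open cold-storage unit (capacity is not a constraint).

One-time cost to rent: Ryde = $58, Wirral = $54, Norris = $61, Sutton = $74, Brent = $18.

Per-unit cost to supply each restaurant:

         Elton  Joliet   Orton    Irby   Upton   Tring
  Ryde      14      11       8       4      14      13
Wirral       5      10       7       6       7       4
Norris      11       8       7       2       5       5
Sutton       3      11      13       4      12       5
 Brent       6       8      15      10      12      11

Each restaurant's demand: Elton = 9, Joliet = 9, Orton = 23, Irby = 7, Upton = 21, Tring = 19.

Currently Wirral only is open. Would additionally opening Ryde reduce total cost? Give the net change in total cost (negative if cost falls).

No — net change +44 (cost rises by 44).

Current service cost with {Wirral}: 561.
Adding Ryde: each restaurant re-picks its cheapest; new service cost 547, saving 14.
Extra fixed cost: 58. Net change = 58 − 14 = 44.
(Totals: 615 → 659.)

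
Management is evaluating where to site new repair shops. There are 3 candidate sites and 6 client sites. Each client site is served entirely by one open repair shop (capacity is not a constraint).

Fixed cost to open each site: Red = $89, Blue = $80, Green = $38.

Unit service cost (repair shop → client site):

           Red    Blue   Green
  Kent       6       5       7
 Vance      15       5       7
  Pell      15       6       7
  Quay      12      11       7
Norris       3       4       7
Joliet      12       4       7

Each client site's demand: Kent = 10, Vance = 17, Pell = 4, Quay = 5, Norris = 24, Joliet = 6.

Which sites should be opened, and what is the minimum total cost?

Open Blue only; minimum total cost 414.

For any fixed open set, each client site goes to its cheapest open site; total = fixed + service.
{Blue}: Kent→Blue 5·10=50, Vance→Blue 5·17=85, Pell→Blue 6·4=24, Quay→Blue 11·5=55, Norris→Blue 4·24=96, Joliet→Blue 4·6=24. Service 334; fixed 80; total 414.
{Blue, Green}: service 314 + fixed 118 = 432
{Red, Blue}: Kent→Blue 5·10=50, Vance→Blue 5·17=85, Pell→Blue 6·4=24, Quay→Blue 11·5=55, Norris→Red 3·24=72, Joliet→Blue 4·6=24. Service 310; fixed 169; total 479.
{Red, Blue, Green}: service 290 + fixed 207 = 497
No other subset beats 414.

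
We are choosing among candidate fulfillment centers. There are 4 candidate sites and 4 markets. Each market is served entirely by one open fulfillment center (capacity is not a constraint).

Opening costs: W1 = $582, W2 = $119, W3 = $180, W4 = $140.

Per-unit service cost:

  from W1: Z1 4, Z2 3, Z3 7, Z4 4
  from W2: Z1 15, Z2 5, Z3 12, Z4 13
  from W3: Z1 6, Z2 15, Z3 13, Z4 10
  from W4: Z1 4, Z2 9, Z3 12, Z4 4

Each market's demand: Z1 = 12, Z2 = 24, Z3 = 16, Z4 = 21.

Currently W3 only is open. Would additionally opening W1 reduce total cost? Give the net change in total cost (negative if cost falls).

Current service cost with {W3}: 850.
Adding W1: each market re-picks its cheapest; new service cost 316, saving 534.
Extra fixed cost: 582. Net change = 582 − 534 = 48.
(Totals: 1030 → 1078.)

No — net change +48 (cost rises by 48).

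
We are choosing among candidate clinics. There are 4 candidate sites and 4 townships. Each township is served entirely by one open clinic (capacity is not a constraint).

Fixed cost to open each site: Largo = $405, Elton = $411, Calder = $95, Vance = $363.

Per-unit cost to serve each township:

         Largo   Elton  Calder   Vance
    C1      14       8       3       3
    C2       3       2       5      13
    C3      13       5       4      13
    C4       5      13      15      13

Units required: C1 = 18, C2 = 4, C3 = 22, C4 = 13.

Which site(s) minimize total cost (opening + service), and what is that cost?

For any fixed open set, each township goes to its cheapest open site; total = fixed + service.
{Calder}: C1→Calder 3·18=54, C2→Calder 5·4=20, C3→Calder 4·22=88, C4→Calder 15·13=195. Service 357; fixed 95; total 452.
{Largo, Calder}: C1→Calder 3·18=54, C2→Largo 3·4=12, C3→Calder 4·22=88, C4→Largo 5·13=65. Service 219; fixed 500; total 719.
{Calder, Vance}: service 331 + fixed 458 = 789
{Largo, Elton, Calder, Vance}: C1→Calder 3·18=54, C2→Elton 2·4=8, C3→Calder 4·22=88, C4→Largo 5·13=65. Service 215; fixed 1274; total 1489.
No other subset beats 452.

Open Calder only; minimum total cost 452.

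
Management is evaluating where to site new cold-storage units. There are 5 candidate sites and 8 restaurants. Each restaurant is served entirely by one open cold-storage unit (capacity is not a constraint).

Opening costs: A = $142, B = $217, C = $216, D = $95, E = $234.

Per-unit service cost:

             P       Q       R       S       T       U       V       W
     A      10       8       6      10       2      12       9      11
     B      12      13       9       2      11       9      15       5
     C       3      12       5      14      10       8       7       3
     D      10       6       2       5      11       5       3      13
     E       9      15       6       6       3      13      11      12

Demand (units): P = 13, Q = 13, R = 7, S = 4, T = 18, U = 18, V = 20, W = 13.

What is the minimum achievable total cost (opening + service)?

For any fixed open set, each restaurant goes to its cheapest open site; total = fixed + service.
{A, D}: P→A 10·13=130, Q→D 6·13=78, R→D 2·7=14, S→D 5·4=20, T→A 2·18=36, U→D 5·18=90, V→D 3·20=60, W→A 11·13=143. Service 571; fixed 237; total 808.
{A, C, D}: P→C 3·13=39, Q→D 6·13=78, R→D 2·7=14, S→D 5·4=20, T→A 2·18=36, U→D 5·18=90, V→D 3·20=60, W→C 3·13=39. Service 376; fixed 453; total 829.
{C, D}: service 520 + fixed 311 = 831
{A, B, C, D, E}: P→C 3·13=39, Q→D 6·13=78, R→D 2·7=14, S→B 2·4=8, T→A 2·18=36, U→D 5·18=90, V→D 3·20=60, W→C 3·13=39. Service 364; fixed 904; total 1268.
No other subset beats 808.

Minimum total cost: 808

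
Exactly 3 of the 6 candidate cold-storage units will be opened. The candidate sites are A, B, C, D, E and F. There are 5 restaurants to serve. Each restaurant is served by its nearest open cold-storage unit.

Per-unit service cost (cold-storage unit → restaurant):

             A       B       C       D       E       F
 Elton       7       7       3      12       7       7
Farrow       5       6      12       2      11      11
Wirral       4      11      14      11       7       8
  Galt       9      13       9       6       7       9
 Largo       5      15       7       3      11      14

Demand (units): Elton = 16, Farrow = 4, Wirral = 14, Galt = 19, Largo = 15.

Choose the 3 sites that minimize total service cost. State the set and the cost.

Choose A, C and D; total service cost 271.

With exactly 3 open, each restaurant uses its cheapest among the chosen.
{A, C, D}: Elton→C 3·16=48, Farrow→D 2·4=8, Wirral→A 4·14=56, Galt→D 6·19=114, Largo→D 3·15=45. Service cost 271.
{C, D, E}: service cost 313
{C, D, F}: service cost 327
Among all 20 size-3 choices, {A, C, D} is lowest.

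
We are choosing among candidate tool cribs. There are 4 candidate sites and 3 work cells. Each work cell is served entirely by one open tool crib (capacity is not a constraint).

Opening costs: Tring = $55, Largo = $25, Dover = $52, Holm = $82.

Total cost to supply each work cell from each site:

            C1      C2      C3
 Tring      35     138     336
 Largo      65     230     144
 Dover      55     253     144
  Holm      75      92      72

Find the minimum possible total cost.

For any fixed open set, each work cell goes to its cheapest open site; total = fixed + service.
{Holm}: C1→Holm 75, C2→Holm 92, C3→Holm 72. Service 239; fixed 82; total 321.
{Tring, Holm}: service 199 + fixed 137 = 336
{Largo, Holm}: service 229 + fixed 107 = 336
{Tring, Largo, Dover, Holm}: C1→Tring 35, C2→Holm 92, C3→Holm 72. Service 199; fixed 214; total 413.
No other subset beats 321.

Minimum total cost: 321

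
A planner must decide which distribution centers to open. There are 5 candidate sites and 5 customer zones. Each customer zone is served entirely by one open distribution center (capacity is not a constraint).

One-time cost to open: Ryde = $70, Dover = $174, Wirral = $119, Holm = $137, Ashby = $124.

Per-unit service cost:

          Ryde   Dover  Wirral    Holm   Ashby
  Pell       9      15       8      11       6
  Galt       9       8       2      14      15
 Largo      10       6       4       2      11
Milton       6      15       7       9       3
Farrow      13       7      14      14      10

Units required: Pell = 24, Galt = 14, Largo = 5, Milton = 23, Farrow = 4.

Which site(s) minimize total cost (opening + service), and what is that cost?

For any fixed open set, each customer zone goes to its cheapest open site; total = fixed + service.
{Wirral, Ashby}: Pell→Ashby 6·24=144, Galt→Wirral 2·14=28, Largo→Wirral 4·5=20, Milton→Ashby 3·23=69, Farrow→Ashby 10·4=40. Service 301; fixed 243; total 544.
{Wirral}: service 457 + fixed 119 = 576
{Ryde, Wirral, Ashby}: service 301 + fixed 313 = 614
{Ryde, Dover, Wirral, Holm, Ashby}: Pell→Ashby 6·24=144, Galt→Wirral 2·14=28, Largo→Holm 2·5=10, Milton→Ashby 3·23=69, Farrow→Dover 7·4=28. Service 279; fixed 624; total 903.
No other subset beats 544.

Open Wirral and Ashby; minimum total cost 544.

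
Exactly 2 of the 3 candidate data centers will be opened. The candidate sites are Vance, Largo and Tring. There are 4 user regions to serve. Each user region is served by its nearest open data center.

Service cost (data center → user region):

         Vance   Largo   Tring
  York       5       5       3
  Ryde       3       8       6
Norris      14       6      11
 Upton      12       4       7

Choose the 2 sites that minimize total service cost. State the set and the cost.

With exactly 2 open, each user region uses its cheapest among the chosen.
{Vance, Largo}: York→Vance 5, Ryde→Vance 3, Norris→Largo 6, Upton→Largo 4. Service cost 18.
{Largo, Tring}: service cost 19
{Vance, Tring}: service cost 24
Among all 3 size-2 choices, {Vance, Largo} is lowest.

Choose Vance and Largo; total service cost 18.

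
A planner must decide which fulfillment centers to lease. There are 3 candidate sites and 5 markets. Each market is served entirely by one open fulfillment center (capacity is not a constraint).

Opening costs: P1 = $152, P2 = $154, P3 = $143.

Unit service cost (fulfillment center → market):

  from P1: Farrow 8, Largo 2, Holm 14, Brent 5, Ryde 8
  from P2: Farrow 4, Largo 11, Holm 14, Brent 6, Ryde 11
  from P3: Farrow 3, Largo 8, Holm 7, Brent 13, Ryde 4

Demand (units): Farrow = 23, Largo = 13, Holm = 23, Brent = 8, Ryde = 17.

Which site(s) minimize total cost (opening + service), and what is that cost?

For any fixed open set, each market goes to its cheapest open site; total = fixed + service.
{P3}: Farrow→P3 3·23=69, Largo→P3 8·13=104, Holm→P3 7·23=161, Brent→P3 13·8=104, Ryde→P3 4·17=68. Service 506; fixed 143; total 649.
{P1, P3}: Farrow→P3 3·23=69, Largo→P1 2·13=26, Holm→P3 7·23=161, Brent→P1 5·8=40, Ryde→P3 4·17=68. Service 364; fixed 295; total 659.
{P2, P3}: service 450 + fixed 297 = 747
{P1, P2, P3}: service 364 + fixed 449 = 813
No other subset beats 649.

Open P3 only; minimum total cost 649.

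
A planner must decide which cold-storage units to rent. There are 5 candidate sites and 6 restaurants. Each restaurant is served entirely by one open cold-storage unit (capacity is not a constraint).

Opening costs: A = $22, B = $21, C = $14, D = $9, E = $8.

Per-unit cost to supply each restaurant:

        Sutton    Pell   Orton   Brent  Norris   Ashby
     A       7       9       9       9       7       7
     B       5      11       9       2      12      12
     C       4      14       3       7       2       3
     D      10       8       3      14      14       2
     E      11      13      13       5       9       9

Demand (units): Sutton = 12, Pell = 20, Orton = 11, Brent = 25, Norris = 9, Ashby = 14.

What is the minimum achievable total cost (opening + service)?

For any fixed open set, each restaurant goes to its cheapest open site; total = fixed + service.
{B, C, D}: Sutton→C 4·12=48, Pell→D 8·20=160, Orton→C 3·11=33, Brent→B 2·25=50, Norris→C 2·9=18, Ashby→D 2·14=28. Service 337; fixed 44; total 381.
{B, C, D, E}: service 337 + fixed 52 = 389
{A, B, C, D}: service 337 + fixed 66 = 403
{A, B, C, D, E}: service 337 + fixed 74 = 411
No other subset beats 381.

Minimum total cost: 381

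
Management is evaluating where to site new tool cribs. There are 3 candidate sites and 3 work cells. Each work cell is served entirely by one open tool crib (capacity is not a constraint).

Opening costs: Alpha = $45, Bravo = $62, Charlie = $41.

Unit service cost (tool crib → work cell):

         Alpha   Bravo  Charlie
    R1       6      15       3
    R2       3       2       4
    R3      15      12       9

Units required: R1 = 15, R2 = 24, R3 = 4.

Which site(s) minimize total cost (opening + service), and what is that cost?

Open Charlie only; minimum total cost 218.

For any fixed open set, each work cell goes to its cheapest open site; total = fixed + service.
{Charlie}: R1→Charlie 3·15=45, R2→Charlie 4·24=96, R3→Charlie 9·4=36. Service 177; fixed 41; total 218.
{Bravo, Charlie}: R1→Charlie 3·15=45, R2→Bravo 2·24=48, R3→Charlie 9·4=36. Service 129; fixed 103; total 232.
{Alpha, Charlie}: service 153 + fixed 86 = 239
{Alpha, Bravo, Charlie}: service 129 + fixed 148 = 277
(All 7 nonempty subsets were checked; Charlie only is lowest.)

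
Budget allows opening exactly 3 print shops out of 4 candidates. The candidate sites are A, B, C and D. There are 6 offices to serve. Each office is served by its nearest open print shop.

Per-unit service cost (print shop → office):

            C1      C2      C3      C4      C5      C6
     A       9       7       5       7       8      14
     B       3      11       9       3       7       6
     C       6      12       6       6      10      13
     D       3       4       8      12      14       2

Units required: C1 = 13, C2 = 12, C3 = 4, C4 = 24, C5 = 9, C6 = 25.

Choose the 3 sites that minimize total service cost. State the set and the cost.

Choose A, B and D; total service cost 292.

With exactly 3 open, each office uses its cheapest among the chosen.
{A, B, D}: C1→B 3·13=39, C2→D 4·12=48, C3→A 5·4=20, C4→B 3·24=72, C5→B 7·9=63, C6→D 2·25=50. Service cost 292.
{B, C, D}: service cost 296
{A, C, D}: service cost 373
Among all 4 size-3 choices, {A, B, D} is lowest.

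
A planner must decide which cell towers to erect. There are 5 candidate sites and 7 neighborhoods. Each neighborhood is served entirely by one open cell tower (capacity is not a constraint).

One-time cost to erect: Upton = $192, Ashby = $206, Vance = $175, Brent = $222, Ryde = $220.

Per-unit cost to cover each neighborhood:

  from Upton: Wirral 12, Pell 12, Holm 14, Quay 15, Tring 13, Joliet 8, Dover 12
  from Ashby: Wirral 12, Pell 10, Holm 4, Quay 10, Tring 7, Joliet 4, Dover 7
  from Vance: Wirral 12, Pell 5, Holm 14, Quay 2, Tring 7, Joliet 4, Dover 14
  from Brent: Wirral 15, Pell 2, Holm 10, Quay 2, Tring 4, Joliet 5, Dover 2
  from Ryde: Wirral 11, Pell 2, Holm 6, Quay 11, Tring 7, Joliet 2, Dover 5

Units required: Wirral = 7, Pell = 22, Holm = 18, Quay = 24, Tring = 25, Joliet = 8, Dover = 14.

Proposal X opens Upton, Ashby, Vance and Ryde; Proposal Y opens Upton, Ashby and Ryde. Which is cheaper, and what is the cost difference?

Proposal X: {Upton, Ashby, Vance, Ryde}: Wirral→Ryde 11·7=77, Pell→Ryde 2·22=44, Holm→Ashby 4·18=72, Quay→Vance 2·24=48, Tring→Ashby 7·25=175, Joliet→Ryde 2·8=16, Dover→Ryde 5·14=70. Service 502; fixed 793; total 1295.
Proposal Y: {Upton, Ashby, Ryde}: Wirral→Ryde 11·7=77, Pell→Ryde 2·22=44, Holm→Ashby 4·18=72, Quay→Ashby 10·24=240, Tring→Ashby 7·25=175, Joliet→Ryde 2·8=16, Dover→Ryde 5·14=70. Service 694; fixed 618; total 1312.
Difference: |1295 − 1312| = 17.

Proposal X is cheaper by 17.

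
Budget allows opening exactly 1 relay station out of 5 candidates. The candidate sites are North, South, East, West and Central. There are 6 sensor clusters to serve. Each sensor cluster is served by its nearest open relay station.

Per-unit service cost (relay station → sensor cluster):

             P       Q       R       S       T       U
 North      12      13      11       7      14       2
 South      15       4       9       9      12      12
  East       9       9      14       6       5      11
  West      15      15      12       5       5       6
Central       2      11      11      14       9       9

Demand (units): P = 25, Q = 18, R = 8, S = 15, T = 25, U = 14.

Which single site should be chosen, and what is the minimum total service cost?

Choose East only; total service cost 868.

With exactly 1 open, each sensor cluster uses its cheapest among the chosen.
{East}: P→East 9·25=225, Q→East 9·18=162, R→East 14·8=112, S→East 6·15=90, T→East 5·25=125, U→East 11·14=154. Service cost 868.
{Central}: service cost 897
{West}: service cost 1025
Among all 5 size-1 choices, {East} is lowest.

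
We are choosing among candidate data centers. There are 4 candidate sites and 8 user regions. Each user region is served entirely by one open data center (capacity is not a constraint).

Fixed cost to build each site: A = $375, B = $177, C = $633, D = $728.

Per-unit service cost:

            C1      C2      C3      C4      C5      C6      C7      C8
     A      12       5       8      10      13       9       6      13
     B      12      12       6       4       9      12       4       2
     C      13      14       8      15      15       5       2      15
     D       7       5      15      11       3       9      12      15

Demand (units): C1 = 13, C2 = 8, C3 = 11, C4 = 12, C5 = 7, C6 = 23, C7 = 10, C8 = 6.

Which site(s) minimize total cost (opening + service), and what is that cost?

For any fixed open set, each user region goes to its cheapest open site; total = fixed + service.
{B}: C1→B 12·13=156, C2→B 12·8=96, C3→B 6·11=66, C4→B 4·12=48, C5→B 9·7=63, C6→B 12·23=276, C7→B 4·10=40, C8→B 2·6=12. Service 757; fixed 177; total 934.
{A, B}: C1→A 12·13=156, C2→A 5·8=40, C3→B 6·11=66, C4→B 4·12=48, C5→B 9·7=63, C6→A 9·23=207, C7→B 4·10=40, C8→B 2·6=12. Service 632; fixed 552; total 1184.
{A}: service 840 + fixed 375 = 1215
{A, B, C, D}: C1→D 7·13=91, C2→A 5·8=40, C3→B 6·11=66, C4→B 4·12=48, C5→D 3·7=21, C6→C 5·23=115, C7→C 2·10=20, C8→B 2·6=12. Service 413; fixed 1913; total 2326.
No other subset beats 934.

Open B only; minimum total cost 934.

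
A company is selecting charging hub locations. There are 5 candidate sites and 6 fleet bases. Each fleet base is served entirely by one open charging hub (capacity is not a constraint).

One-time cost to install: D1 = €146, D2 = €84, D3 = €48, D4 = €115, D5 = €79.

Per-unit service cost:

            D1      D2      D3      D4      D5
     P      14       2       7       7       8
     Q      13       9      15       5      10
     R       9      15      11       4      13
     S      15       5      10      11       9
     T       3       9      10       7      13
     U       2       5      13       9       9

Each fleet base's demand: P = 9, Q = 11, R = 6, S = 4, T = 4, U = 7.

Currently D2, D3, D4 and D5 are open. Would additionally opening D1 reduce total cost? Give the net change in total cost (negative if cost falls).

No — net change +109 (cost rises by 109).

Current service cost with {D2, D3, D4, D5}: 180.
Adding D1: each fleet base re-picks its cheapest; new service cost 143, saving 37.
Extra fixed cost: 146. Net change = 146 − 37 = 109.
(Totals: 506 → 615.)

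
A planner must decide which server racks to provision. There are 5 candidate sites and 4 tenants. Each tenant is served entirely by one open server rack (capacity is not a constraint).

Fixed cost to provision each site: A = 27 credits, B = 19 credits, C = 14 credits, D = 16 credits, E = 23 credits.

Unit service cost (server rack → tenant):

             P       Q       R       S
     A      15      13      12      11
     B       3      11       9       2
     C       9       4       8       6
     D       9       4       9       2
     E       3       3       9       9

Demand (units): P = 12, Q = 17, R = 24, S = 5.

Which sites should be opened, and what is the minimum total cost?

For any fixed open set, each tenant goes to its cheapest open site; total = fixed + service.
{B, C}: P→B 3·12=36, Q→C 4·17=68, R→C 8·24=192, S→B 2·5=10. Service 306; fixed 33; total 339.
{C, D, E}: P→E 3·12=36, Q→E 3·17=51, R→C 8·24=192, S→D 2·5=10. Service 289; fixed 53; total 342.
{B, C, E}: P→B 3·12=36, Q→E 3·17=51, R→C 8·24=192, S→B 2·5=10. Service 289; fixed 56; total 345.
{A, B, C, D, E}: service 289 + fixed 99 = 388
No other subset beats 339.

Open B and C; minimum total cost 339.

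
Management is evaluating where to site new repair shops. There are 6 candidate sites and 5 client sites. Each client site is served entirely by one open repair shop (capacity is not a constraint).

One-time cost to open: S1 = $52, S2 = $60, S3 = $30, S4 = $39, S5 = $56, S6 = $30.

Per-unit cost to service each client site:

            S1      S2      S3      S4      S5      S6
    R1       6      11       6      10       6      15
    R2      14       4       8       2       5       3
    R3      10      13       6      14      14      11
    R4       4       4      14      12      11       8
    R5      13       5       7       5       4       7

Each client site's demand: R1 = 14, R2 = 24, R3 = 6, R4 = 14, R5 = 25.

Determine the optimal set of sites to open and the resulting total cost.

For any fixed open set, each client site goes to its cheapest open site; total = fixed + service.
{S1, S4}: R1→S1 6·14=84, R2→S4 2·24=48, R3→S1 10·6=60, R4→S1 4·14=56, R5→S4 5·25=125. Service 373; fixed 91; total 464.
{S1, S3, S4}: service 349 + fixed 121 = 470
{S2, S3, S4}: service 349 + fixed 129 = 478
{S1, S2, S3, S4, S5, S6}: service 324 + fixed 267 = 591
No other subset beats 464.

Open S1 and S4; minimum total cost 464.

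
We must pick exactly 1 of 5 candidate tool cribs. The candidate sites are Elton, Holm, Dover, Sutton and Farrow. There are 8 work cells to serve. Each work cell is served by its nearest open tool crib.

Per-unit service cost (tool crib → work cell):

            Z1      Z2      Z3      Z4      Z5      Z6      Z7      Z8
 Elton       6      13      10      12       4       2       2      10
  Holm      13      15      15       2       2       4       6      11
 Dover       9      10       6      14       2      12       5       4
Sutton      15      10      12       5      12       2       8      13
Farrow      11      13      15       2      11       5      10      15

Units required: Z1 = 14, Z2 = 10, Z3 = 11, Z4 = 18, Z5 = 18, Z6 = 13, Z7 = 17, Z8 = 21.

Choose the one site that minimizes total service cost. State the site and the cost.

Choose Elton only; total service cost 882.

With exactly 1 open, each work cell uses its cheapest among the chosen.
{Elton}: Z1→Elton 6·14=84, Z2→Elton 13·10=130, Z3→Elton 10·11=110, Z4→Elton 12·18=216, Z5→Elton 4·18=72, Z6→Elton 2·13=26, Z7→Elton 2·17=34, Z8→Elton 10·21=210. Service cost 882.
{Dover}: service cost 905
{Holm}: service cost 954
Among all 5 size-1 choices, {Elton} is lowest.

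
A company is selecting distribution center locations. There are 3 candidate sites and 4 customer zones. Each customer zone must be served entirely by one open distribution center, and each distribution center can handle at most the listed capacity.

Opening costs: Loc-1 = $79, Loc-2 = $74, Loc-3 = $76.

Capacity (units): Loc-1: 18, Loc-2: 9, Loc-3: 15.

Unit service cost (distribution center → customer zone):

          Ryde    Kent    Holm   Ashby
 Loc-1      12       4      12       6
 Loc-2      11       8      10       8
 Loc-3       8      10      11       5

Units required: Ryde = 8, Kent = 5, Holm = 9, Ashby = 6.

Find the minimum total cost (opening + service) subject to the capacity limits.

Minimum total cost: 377

Open {Loc-1, Loc-3}: Ryde→Loc-3 8·8=64, Kent→Loc-1 4·5=20, Holm→Loc-1 12·9=108, Ashby→Loc-3 5·6=30.
Loads: Loc-1 carries 14/18, Loc-3 carries 14/15. Service 222; fixed 155; total 377.
Next best feasible plan costs 400.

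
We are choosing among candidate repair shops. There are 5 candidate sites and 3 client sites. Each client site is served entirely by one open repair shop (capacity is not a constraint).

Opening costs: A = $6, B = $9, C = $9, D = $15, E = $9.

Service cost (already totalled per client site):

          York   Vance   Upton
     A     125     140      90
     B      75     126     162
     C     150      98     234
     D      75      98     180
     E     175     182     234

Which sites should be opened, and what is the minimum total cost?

Open A and D; minimum total cost 284.

For any fixed open set, each client site goes to its cheapest open site; total = fixed + service.
{A, D}: York→D 75, Vance→D 98, Upton→A 90. Service 263; fixed 21; total 284.
{A, B, C}: York→B 75, Vance→C 98, Upton→A 90. Service 263; fixed 24; total 287.
{A, B, D}: York→B 75, Vance→D 98, Upton→A 90. Service 263; fixed 30; total 293.
{A, B, C, D, E}: York→B 75, Vance→C 98, Upton→A 90. Service 263; fixed 48; total 311.
No other subset beats 284.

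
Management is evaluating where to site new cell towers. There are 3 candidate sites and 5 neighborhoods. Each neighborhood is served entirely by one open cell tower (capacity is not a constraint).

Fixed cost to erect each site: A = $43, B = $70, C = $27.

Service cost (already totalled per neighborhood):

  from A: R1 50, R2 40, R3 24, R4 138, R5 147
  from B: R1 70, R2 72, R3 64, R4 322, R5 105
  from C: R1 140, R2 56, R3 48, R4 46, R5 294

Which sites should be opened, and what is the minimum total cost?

For any fixed open set, each neighborhood goes to its cheapest open site; total = fixed + service.
{A, C}: R1→A 50, R2→A 40, R3→A 24, R4→C 46, R5→A 147. Service 307; fixed 70; total 377.
{A, B, C}: R1→A 50, R2→A 40, R3→A 24, R4→C 46, R5→B 105. Service 265; fixed 140; total 405.
{B, C}: R1→B 70, R2→C 56, R3→C 48, R4→C 46, R5→B 105. Service 325; fixed 97; total 422.
{C}: service 584 + fixed 27 = 611
(All 7 nonempty subsets were checked; A and C is lowest.)

Open A and C; minimum total cost 377.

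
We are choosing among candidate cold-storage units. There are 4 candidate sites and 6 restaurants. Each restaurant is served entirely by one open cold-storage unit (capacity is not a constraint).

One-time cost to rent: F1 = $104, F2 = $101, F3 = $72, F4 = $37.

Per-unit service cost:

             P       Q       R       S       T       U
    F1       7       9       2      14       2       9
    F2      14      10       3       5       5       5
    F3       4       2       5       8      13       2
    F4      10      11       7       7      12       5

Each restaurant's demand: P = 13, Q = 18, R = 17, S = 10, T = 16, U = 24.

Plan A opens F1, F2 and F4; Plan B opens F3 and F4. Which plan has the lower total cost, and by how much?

Plan A: {F1, F2, F4}: P→F1 7·13=91, Q→F1 9·18=162, R→F1 2·17=34, S→F2 5·10=50, T→F1 2·16=32, U→F2 5·24=120. Service 489; fixed 242; total 731.
Plan B: {F3, F4}: P→F3 4·13=52, Q→F3 2·18=36, R→F3 5·17=85, S→F4 7·10=70, T→F4 12·16=192, U→F3 2·24=48. Service 483; fixed 109; total 592.
Difference: |731 − 592| = 139.

Plan B is cheaper by 139.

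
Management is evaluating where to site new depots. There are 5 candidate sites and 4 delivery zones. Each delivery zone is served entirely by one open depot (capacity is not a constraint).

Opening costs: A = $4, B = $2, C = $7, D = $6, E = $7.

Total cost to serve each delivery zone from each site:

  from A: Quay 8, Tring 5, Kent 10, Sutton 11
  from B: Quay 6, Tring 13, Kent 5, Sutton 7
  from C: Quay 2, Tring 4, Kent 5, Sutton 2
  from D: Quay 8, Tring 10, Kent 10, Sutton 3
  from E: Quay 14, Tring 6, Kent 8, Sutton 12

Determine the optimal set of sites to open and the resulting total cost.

For any fixed open set, each delivery zone goes to its cheapest open site; total = fixed + service.
{C}: Quay→C 2, Tring→C 4, Kent→C 5, Sutton→C 2. Service 13; fixed 7; total 20.
{B, C}: Quay→C 2, Tring→C 4, Kent→B 5, Sutton→C 2. Service 13; fixed 9; total 22.
{A, C}: Quay→C 2, Tring→C 4, Kent→C 5, Sutton→C 2. Service 13; fixed 11; total 24.
{A, B, C, D, E}: Quay→C 2, Tring→C 4, Kent→B 5, Sutton→C 2. Service 13; fixed 26; total 39.
No other subset beats 20.

Open C only; minimum total cost 20.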